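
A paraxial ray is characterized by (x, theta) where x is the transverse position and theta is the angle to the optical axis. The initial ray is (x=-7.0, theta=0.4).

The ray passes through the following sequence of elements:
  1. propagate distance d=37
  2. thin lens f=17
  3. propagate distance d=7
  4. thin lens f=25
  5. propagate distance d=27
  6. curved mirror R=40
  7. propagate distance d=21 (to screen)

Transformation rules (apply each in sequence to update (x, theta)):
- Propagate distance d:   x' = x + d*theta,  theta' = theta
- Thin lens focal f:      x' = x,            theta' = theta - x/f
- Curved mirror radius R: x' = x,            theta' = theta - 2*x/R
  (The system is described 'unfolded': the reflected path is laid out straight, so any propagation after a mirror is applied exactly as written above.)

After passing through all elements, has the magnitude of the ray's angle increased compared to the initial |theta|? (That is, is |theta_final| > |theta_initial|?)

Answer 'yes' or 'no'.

Initial: x=-7.0000 theta=0.4000
After 1 (propagate distance d=37): x=7.8000 theta=0.4000
After 2 (thin lens f=17): x=7.8000 theta=-1/17 (≈-0.0588)
After 3 (propagate distance d=7): x=628/85 (≈7.3882) theta=-1/17 (≈-0.0588)
After 4 (thin lens f=25): x=628/85 (≈7.3882) theta=-753/2125 (≈-0.3544)
After 5 (propagate distance d=27): x=-4631/2125 (≈-2.1793) theta=-753/2125 (≈-0.3544)
After 6 (curved mirror R=40): x=-4631/2125 (≈-2.1793) theta=-10429/42500 (≈-0.2454)
After 7 (propagate distance d=21 (to screen)): x=-311629/42500 (≈-7.3324) theta=-10429/42500 (≈-0.2454)
|theta_initial|=0.4000 |theta_final|=10429/42500 (≈0.2454) -> not increased

Answer: no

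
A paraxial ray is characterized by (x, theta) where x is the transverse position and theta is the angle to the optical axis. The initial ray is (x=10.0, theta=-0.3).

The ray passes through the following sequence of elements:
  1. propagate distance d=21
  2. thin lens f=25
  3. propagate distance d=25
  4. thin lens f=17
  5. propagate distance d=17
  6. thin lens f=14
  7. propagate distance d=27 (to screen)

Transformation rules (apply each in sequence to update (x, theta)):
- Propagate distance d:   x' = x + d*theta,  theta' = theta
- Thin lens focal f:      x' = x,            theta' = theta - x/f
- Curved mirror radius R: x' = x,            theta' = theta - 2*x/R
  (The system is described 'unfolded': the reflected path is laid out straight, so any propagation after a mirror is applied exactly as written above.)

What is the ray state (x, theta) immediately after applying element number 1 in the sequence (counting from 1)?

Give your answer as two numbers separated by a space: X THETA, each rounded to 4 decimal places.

Answer: 3.7000 -0.3000

Derivation:
Initial: x=10.0000 theta=-0.3000
After 1 (propagate distance d=21): x=3.7000 theta=-0.3000
Rounded to 4 decimal places: x = 3.7000, theta = -0.3000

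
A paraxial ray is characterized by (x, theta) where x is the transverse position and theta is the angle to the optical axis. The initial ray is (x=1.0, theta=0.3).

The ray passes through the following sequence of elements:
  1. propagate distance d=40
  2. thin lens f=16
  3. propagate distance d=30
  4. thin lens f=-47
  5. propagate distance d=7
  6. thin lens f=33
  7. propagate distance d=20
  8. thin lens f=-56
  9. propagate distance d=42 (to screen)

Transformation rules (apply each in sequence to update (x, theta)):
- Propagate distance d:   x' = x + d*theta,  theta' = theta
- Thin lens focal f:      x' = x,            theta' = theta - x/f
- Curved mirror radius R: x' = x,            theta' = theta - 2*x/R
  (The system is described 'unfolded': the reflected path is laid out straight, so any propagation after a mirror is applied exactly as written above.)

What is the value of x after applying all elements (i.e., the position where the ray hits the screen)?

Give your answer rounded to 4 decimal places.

Answer: -39.6690

Derivation:
Initial: x=1.0000 theta=0.3000
After 1 (propagate distance d=40): x=13.0000 theta=0.3000
After 2 (thin lens f=16): x=13.0000 theta=-0.5125
After 3 (propagate distance d=30): x=-2.3750 theta=-0.5125
After 4 (thin lens f=-47): x=-2.3750 theta=-2117/3760 (≈-0.5630)
After 5 (propagate distance d=7): x=-23749/3760 (≈-6.3162) theta=-2117/3760 (≈-0.5630)
After 6 (thin lens f=33): x=-23749/3760 (≈-6.3162) theta=-262/705 (≈-0.3716)
After 7 (propagate distance d=20): x=-155087/11280 (≈-13.7488) theta=-262/705 (≈-0.3716)
After 8 (thin lens f=-56): x=-155087/11280 (≈-13.7488) theta=-389839/631680 (≈-0.6171)
After 9 (propagate distance d=42 (to screen)): x=-357973/9024 (≈-39.6690) theta=-389839/631680 (≈-0.6171)
Rounded to 4 decimal places: x = -39.6690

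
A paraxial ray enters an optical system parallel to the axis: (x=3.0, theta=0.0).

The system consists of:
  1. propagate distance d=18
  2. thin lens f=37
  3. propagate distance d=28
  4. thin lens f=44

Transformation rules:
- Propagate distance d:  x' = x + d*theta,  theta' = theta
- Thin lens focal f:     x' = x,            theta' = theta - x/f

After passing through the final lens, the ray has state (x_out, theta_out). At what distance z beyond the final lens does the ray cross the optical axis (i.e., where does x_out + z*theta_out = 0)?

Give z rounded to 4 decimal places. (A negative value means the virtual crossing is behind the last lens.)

Answer: 7.4717

Derivation:
Initial: x=3.0000 theta=0.0000
After 1 (propagate distance d=18): x=3.0000 theta=0.0000
After 2 (thin lens f=37): x=3.0000 theta=-3/37 (≈-0.0811)
After 3 (propagate distance d=28): x=27/37 (≈0.7297) theta=-3/37 (≈-0.0811)
After 4 (thin lens f=44): x=27/37 (≈0.7297) theta=-159/1628 (≈-0.0977)
z_focus = -x_out/theta_out = -(27/37)/(-159/1628) = 396/53 ≈ 7.4717
Rounded to 4 decimal places: z = 7.4717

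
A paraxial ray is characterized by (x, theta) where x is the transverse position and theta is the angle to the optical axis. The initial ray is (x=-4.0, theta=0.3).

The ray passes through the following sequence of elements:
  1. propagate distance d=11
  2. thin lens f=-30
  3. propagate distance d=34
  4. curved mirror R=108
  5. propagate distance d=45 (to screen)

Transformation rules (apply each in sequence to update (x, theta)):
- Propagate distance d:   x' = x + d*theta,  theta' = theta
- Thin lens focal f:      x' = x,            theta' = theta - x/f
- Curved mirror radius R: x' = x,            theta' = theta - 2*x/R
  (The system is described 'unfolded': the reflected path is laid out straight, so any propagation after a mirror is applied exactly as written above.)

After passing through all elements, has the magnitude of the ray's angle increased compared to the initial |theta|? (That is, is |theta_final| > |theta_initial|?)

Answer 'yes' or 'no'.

Initial: x=-4.0000 theta=0.3000
After 1 (propagate distance d=11): x=-0.7000 theta=0.3000
After 2 (thin lens f=-30): x=-0.7000 theta=83/300 (≈0.2767)
After 3 (propagate distance d=34): x=653/75 (≈8.7067) theta=83/300 (≈0.2767)
After 4 (curved mirror R=108): x=653/75 (≈8.7067) theta=187/1620 (≈0.1154)
After 5 (propagate distance d=45 (to screen)): x=12511/900 (≈13.9011) theta=187/1620 (≈0.1154)
|theta_initial|=0.3000 |theta_final|=187/1620 (≈0.1154) -> not increased

Answer: no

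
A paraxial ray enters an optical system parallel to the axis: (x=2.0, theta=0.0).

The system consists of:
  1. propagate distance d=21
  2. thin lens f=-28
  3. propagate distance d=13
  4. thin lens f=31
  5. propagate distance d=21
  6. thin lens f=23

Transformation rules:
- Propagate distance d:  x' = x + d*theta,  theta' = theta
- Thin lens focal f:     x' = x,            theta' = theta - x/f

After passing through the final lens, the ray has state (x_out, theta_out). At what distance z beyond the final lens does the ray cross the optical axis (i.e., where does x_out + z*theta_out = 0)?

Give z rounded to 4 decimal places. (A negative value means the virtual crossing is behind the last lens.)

Answer: 18.9024

Derivation:
Initial: x=2.0000 theta=0.0000
After 1 (propagate distance d=21): x=2.0000 theta=0.0000
After 2 (thin lens f=-28): x=2.0000 theta=1/14 (≈0.0714)
After 3 (propagate distance d=13): x=41/14 (≈2.9286) theta=1/14 (≈0.0714)
After 4 (thin lens f=31): x=41/14 (≈2.9286) theta=-5/217 (≈-0.0230)
After 5 (propagate distance d=21): x=1061/434 (≈2.4447) theta=-5/217 (≈-0.0230)
After 6 (thin lens f=23): x=1061/434 (≈2.4447) theta=-1291/9982 (≈-0.1293)
z_focus = -x_out/theta_out = -(1061/434)/(-1291/9982) = 24403/1291 ≈ 18.9024
Rounded to 4 decimal places: z = 18.9024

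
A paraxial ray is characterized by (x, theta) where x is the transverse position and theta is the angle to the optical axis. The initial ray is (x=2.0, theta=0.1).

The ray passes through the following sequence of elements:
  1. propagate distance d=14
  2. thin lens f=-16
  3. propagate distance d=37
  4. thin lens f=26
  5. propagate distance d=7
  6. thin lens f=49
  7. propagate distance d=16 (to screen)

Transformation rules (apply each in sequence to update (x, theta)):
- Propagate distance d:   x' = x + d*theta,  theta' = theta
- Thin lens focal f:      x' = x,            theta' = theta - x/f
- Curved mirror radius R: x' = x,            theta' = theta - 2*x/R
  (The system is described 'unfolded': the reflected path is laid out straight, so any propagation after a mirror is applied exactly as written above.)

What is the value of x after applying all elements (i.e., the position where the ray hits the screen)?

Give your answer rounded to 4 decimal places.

Initial: x=2.0000 theta=0.1000
After 1 (propagate distance d=14): x=3.4000 theta=0.1000
After 2 (thin lens f=-16): x=3.4000 theta=0.3125
After 3 (propagate distance d=37): x=14.9625 theta=0.3125
After 4 (thin lens f=26): x=14.9625 theta=-547/2080 (≈-0.2630)
After 5 (propagate distance d=7): x=27293/2080 (≈13.1216) theta=-547/2080 (≈-0.2630)
After 6 (thin lens f=49): x=27293/2080 (≈13.1216) theta=-69/130 (≈-0.5308)
After 7 (propagate distance d=16 (to screen)): x=9629/2080 (≈4.6293) theta=-69/130 (≈-0.5308)
Rounded to 4 decimal places: x = 4.6293

Answer: 4.6293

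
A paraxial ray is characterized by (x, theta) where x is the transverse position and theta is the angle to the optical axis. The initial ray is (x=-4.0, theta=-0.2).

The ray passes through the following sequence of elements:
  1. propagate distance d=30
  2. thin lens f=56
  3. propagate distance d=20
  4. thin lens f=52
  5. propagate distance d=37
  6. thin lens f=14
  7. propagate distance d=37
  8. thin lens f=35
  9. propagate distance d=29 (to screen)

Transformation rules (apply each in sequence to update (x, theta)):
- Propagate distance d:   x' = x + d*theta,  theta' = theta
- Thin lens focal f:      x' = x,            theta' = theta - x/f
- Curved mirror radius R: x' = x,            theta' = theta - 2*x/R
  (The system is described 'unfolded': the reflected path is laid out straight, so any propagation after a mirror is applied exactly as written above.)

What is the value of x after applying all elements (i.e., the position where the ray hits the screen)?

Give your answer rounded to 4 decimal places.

Initial: x=-4.0000 theta=-0.2000
After 1 (propagate distance d=30): x=-10.0000 theta=-0.2000
After 2 (thin lens f=56): x=-10.0000 theta=-3/140 (≈-0.0214)
After 3 (propagate distance d=20): x=-73/7 (≈-10.4286) theta=-3/140 (≈-0.0214)
After 4 (thin lens f=52): x=-73/7 (≈-10.4286) theta=163/910 (≈0.1791)
After 5 (propagate distance d=37): x=-3459/910 (≈-3.8011) theta=163/910 (≈0.1791)
After 6 (thin lens f=14): x=-3459/910 (≈-3.8011) theta=5741/12740 (≈0.4506)
After 7 (propagate distance d=37): x=163991/12740 (≈12.8721) theta=5741/12740 (≈0.4506)
After 8 (thin lens f=35): x=163991/12740 (≈12.8721) theta=9236/111475 (≈0.0829)
After 9 (propagate distance d=29 (to screen)): x=6811061/445900 (≈15.2749) theta=9236/111475 (≈0.0829)
Rounded to 4 decimal places: x = 15.2749

Answer: 15.2749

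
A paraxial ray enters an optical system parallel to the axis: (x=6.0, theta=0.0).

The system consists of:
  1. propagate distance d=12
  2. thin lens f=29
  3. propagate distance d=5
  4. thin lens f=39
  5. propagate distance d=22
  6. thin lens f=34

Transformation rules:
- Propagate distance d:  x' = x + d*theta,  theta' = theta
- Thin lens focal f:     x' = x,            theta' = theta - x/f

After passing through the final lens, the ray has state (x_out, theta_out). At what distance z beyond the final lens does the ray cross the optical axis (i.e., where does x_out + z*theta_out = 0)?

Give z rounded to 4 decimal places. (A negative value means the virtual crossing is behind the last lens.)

Initial: x=6.0000 theta=0.0000
After 1 (propagate distance d=12): x=6.0000 theta=0.0000
After 2 (thin lens f=29): x=6.0000 theta=-6/29 (≈-0.2069)
After 3 (propagate distance d=5): x=144/29 (≈4.9655) theta=-6/29 (≈-0.2069)
After 4 (thin lens f=39): x=144/29 (≈4.9655) theta=-126/377 (≈-0.3342)
After 5 (propagate distance d=22): x=-900/377 (≈-2.3873) theta=-126/377 (≈-0.3342)
After 6 (thin lens f=34): x=-900/377 (≈-2.3873) theta=-1692/6409 (≈-0.2640)
z_focus = -x_out/theta_out = -(-900/377)/(-1692/6409) = -425/47 ≈ -9.0426
Rounded to 4 decimal places: z = -9.0426

Answer: -9.0426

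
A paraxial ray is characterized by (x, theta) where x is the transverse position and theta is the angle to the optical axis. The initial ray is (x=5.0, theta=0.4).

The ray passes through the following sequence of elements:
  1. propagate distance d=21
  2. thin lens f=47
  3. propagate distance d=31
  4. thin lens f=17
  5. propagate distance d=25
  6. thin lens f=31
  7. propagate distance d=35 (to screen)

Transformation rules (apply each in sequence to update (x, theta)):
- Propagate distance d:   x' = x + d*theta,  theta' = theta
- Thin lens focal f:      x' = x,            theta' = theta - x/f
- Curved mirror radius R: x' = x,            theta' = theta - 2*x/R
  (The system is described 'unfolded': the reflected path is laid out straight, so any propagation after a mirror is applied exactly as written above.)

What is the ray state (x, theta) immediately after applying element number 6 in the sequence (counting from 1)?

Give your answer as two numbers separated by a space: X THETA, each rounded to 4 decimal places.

Initial: x=5.0000 theta=0.4000
After 1 (propagate distance d=21): x=13.4000 theta=0.4000
After 2 (thin lens f=47): x=13.4000 theta=27/235 (≈0.1149)
After 3 (propagate distance d=31): x=3986/235 (≈16.9617) theta=27/235 (≈0.1149)
After 4 (thin lens f=17): x=3986/235 (≈16.9617) theta=-3527/3995 (≈-0.8829)
After 5 (propagate distance d=25): x=-20413/3995 (≈-5.1096) theta=-3527/3995 (≈-0.8829)
After 6 (thin lens f=31): x=-20413/3995 (≈-5.1096) theta=-1892/2635 (≈-0.7180)
Rounded to 4 decimal places: x = -5.1096, theta = -0.7180

Answer: -5.1096 -0.7180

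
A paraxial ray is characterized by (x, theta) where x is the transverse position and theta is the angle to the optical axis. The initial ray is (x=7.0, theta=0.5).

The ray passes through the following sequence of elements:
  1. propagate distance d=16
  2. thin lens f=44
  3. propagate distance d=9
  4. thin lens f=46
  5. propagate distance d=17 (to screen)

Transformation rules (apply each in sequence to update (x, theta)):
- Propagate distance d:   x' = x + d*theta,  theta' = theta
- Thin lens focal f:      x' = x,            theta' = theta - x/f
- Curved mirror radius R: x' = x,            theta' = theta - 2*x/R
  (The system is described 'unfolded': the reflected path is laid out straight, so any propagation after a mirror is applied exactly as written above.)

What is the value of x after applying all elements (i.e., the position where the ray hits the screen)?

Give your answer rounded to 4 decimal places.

Initial: x=7.0000 theta=0.5000
After 1 (propagate distance d=16): x=15.0000 theta=0.5000
After 2 (thin lens f=44): x=15.0000 theta=7/44 (≈0.1591)
After 3 (propagate distance d=9): x=723/44 (≈16.4318) theta=7/44 (≈0.1591)
After 4 (thin lens f=46): x=723/44 (≈16.4318) theta=-401/2024 (≈-0.1981)
After 5 (propagate distance d=17 (to screen)): x=26441/2024 (≈13.0637) theta=-401/2024 (≈-0.1981)
Rounded to 4 decimal places: x = 13.0637

Answer: 13.0637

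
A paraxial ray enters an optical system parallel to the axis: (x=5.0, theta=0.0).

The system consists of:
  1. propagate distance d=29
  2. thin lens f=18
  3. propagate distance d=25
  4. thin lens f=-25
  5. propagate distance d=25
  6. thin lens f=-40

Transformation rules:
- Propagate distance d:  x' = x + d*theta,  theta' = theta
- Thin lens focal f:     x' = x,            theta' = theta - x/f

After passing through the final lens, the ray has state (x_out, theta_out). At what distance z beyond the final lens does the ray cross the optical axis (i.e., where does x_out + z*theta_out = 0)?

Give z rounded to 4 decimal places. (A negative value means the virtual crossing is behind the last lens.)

Answer: -17.2949

Derivation:
Initial: x=5.0000 theta=0.0000
After 1 (propagate distance d=29): x=5.0000 theta=0.0000
After 2 (thin lens f=18): x=5.0000 theta=-5/18 (≈-0.2778)
After 3 (propagate distance d=25): x=-35/18 (≈-1.9444) theta=-5/18 (≈-0.2778)
After 4 (thin lens f=-25): x=-35/18 (≈-1.9444) theta=-16/45 (≈-0.3556)
After 5 (propagate distance d=25): x=-65/6 (≈-10.8333) theta=-16/45 (≈-0.3556)
After 6 (thin lens f=-40): x=-65/6 (≈-10.8333) theta=-451/720 (≈-0.6264)
z_focus = -x_out/theta_out = -(-65/6)/(-451/720) = -7800/451 ≈ -17.2949
Rounded to 4 decimal places: z = -17.2949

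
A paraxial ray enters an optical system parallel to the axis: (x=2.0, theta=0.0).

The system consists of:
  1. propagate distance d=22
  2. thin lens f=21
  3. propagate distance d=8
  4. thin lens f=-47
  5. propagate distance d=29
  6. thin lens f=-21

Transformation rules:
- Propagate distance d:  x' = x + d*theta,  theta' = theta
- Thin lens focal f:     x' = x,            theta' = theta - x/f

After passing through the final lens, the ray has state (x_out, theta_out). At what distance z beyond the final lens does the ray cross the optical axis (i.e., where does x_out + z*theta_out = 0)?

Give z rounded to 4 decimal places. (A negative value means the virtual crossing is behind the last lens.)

Initial: x=2.0000 theta=0.0000
After 1 (propagate distance d=22): x=2.0000 theta=0.0000
After 2 (thin lens f=21): x=2.0000 theta=-2/21 (≈-0.0952)
After 3 (propagate distance d=8): x=26/21 (≈1.2381) theta=-2/21 (≈-0.0952)
After 4 (thin lens f=-47): x=26/21 (≈1.2381) theta=-68/987 (≈-0.0689)
After 5 (propagate distance d=29): x=-250/329 (≈-0.7599) theta=-68/987 (≈-0.0689)
After 6 (thin lens f=-21): x=-250/329 (≈-0.7599) theta=-242/2303 (≈-0.1051)
z_focus = -x_out/theta_out = -(-250/329)/(-242/2303) = -875/121 ≈ -7.2314
Rounded to 4 decimal places: z = -7.2314

Answer: -7.2314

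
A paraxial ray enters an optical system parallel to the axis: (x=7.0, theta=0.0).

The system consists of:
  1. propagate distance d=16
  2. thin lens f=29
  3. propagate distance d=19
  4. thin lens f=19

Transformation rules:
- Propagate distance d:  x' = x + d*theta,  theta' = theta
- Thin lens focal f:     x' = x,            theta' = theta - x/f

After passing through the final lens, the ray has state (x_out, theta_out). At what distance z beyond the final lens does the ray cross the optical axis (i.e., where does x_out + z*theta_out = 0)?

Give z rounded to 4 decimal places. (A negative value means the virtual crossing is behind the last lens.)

Answer: 6.5517

Derivation:
Initial: x=7.0000 theta=0.0000
After 1 (propagate distance d=16): x=7.0000 theta=0.0000
After 2 (thin lens f=29): x=7.0000 theta=-7/29 (≈-0.2414)
After 3 (propagate distance d=19): x=70/29 (≈2.4138) theta=-7/29 (≈-0.2414)
After 4 (thin lens f=19): x=70/29 (≈2.4138) theta=-7/19 (≈-0.3684)
z_focus = -x_out/theta_out = -(70/29)/(-7/19) = 190/29 ≈ 6.5517
Rounded to 4 decimal places: z = 6.5517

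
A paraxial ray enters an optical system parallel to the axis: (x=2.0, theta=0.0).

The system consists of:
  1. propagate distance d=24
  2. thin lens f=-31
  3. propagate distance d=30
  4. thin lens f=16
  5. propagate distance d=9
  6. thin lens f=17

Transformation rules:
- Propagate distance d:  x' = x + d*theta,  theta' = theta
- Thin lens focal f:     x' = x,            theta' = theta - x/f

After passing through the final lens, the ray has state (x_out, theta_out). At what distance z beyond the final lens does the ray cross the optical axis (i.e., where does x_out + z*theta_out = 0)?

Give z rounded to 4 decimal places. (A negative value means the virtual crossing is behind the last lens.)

Answer: 7.2657

Derivation:
Initial: x=2.0000 theta=0.0000
After 1 (propagate distance d=24): x=2.0000 theta=0.0000
After 2 (thin lens f=-31): x=2.0000 theta=2/31 (≈0.0645)
After 3 (propagate distance d=30): x=122/31 (≈3.9355) theta=2/31 (≈0.0645)
After 4 (thin lens f=16): x=122/31 (≈3.9355) theta=-45/248 (≈-0.1815)
After 5 (propagate distance d=9): x=571/248 (≈2.3024) theta=-45/248 (≈-0.1815)
After 6 (thin lens f=17): x=571/248 (≈2.3024) theta=-167/527 (≈-0.3169)
z_focus = -x_out/theta_out = -(571/248)/(-167/527) = 9707/1336 ≈ 7.2657
Rounded to 4 decimal places: z = 7.2657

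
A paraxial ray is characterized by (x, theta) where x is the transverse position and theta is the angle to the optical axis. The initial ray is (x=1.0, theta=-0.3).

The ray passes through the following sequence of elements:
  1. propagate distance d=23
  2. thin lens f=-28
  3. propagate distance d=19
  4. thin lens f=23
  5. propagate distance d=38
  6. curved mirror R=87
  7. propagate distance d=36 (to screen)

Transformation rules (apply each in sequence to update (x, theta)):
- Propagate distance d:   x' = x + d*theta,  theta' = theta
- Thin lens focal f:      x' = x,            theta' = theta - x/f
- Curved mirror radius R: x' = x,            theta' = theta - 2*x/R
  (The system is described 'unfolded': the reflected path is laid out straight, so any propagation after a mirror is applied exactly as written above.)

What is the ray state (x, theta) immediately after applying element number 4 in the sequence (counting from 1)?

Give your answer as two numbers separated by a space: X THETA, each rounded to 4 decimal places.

Initial: x=1.0000 theta=-0.3000
After 1 (propagate distance d=23): x=-5.9000 theta=-0.3000
After 2 (thin lens f=-28): x=-5.9000 theta=-143/280 (≈-0.5107)
After 3 (propagate distance d=19): x=-4369/280 (≈-15.6036) theta=-143/280 (≈-0.5107)
After 4 (thin lens f=23): x=-4369/280 (≈-15.6036) theta=27/161 (≈0.1677)
Rounded to 4 decimal places: x = -15.6036, theta = 0.1677

Answer: -15.6036 0.1677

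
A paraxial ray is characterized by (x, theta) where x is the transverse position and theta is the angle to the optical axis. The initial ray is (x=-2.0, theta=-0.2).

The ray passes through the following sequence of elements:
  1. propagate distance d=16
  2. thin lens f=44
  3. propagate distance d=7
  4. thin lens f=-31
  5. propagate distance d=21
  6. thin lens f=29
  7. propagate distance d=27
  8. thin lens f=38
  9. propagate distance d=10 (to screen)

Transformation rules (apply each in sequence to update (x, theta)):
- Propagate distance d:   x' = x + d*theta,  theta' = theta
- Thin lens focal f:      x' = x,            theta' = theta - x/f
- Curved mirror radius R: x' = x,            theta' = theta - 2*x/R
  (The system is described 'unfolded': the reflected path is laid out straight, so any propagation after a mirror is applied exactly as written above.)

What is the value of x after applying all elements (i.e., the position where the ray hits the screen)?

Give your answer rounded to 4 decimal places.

Initial: x=-2.0000 theta=-0.2000
After 1 (propagate distance d=16): x=-5.2000 theta=-0.2000
After 2 (thin lens f=44): x=-5.2000 theta=-9/110 (≈-0.0818)
After 3 (propagate distance d=7): x=-127/22 (≈-5.7727) theta=-9/110 (≈-0.0818)
After 4 (thin lens f=-31): x=-127/22 (≈-5.7727) theta=-457/1705 (≈-0.2680)
After 5 (propagate distance d=21): x=-38879/3410 (≈-11.4015) theta=-457/1705 (≈-0.2680)
After 6 (thin lens f=29): x=-38879/3410 (≈-11.4015) theta=12373/98890 (≈0.1251)
After 7 (propagate distance d=27): x=-79342/9889 (≈-8.0233) theta=12373/98890 (≈0.1251)
After 8 (thin lens f=38): x=-79342/9889 (≈-8.0233) theta=631797/1878910 (≈0.3363)
After 9 (propagate distance d=10 (to screen)): x=-875701/187891 (≈-4.6607) theta=631797/1878910 (≈0.3363)
Rounded to 4 decimal places: x = -4.6607

Answer: -4.6607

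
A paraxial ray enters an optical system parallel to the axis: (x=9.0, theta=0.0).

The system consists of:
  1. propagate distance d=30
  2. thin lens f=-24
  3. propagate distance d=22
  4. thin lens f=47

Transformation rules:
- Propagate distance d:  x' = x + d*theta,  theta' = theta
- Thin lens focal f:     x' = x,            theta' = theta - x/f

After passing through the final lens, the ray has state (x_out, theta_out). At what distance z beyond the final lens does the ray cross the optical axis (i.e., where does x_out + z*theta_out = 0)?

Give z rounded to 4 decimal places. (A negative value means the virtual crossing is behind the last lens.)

Initial: x=9.0000 theta=0.0000
After 1 (propagate distance d=30): x=9.0000 theta=0.0000
After 2 (thin lens f=-24): x=9.0000 theta=0.3750
After 3 (propagate distance d=22): x=17.2500 theta=0.3750
After 4 (thin lens f=47): x=17.2500 theta=3/376 (≈0.0080)
z_focus = -x_out/theta_out = -(17.2500)/(3/376) = -2162.0000
Rounded to 4 decimal places: z = -2162.0000

Answer: -2162.0000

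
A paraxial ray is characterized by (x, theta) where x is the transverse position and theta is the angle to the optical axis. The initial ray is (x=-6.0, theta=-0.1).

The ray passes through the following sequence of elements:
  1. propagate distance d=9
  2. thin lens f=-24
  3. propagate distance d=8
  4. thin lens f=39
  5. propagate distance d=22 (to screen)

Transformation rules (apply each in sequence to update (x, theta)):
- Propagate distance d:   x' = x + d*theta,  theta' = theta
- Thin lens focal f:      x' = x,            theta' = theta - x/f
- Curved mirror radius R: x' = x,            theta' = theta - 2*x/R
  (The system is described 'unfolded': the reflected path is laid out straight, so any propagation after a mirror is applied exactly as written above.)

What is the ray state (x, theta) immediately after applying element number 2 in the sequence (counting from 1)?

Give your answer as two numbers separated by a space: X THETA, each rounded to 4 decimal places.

Initial: x=-6.0000 theta=-0.1000
After 1 (propagate distance d=9): x=-6.9000 theta=-0.1000
After 2 (thin lens f=-24): x=-6.9000 theta=-0.3875
Rounded to 4 decimal places: x = -6.9000, theta = -0.3875

Answer: -6.9000 -0.3875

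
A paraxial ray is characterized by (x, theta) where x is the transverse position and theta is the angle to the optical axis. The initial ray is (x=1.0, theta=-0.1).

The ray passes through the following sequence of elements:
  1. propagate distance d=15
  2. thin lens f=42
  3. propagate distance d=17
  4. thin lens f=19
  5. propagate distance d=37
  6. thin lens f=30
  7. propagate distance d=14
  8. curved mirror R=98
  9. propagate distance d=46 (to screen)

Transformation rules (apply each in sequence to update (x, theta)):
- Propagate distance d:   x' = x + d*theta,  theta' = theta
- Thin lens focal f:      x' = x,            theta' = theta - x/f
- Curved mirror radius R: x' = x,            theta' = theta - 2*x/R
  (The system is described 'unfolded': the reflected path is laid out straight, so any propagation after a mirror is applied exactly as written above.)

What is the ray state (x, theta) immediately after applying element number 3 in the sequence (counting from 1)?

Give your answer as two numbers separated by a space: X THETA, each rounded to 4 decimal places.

Answer: -1.9976 -0.0881

Derivation:
Initial: x=1.0000 theta=-0.1000
After 1 (propagate distance d=15): x=-0.5000 theta=-0.1000
After 2 (thin lens f=42): x=-0.5000 theta=-37/420 (≈-0.0881)
After 3 (propagate distance d=17): x=-839/420 (≈-1.9976) theta=-37/420 (≈-0.0881)
Rounded to 4 decimal places: x = -1.9976, theta = -0.0881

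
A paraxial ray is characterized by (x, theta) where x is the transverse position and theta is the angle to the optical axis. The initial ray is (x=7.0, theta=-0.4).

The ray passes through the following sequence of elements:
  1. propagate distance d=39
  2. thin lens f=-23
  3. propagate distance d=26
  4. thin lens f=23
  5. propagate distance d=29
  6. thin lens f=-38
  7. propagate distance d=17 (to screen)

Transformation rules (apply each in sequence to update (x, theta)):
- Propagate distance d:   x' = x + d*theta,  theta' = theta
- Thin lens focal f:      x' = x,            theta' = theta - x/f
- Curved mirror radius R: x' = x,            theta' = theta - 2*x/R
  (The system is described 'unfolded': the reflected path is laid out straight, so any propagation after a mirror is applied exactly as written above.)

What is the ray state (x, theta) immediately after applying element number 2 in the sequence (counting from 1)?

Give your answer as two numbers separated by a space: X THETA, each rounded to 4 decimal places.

Initial: x=7.0000 theta=-0.4000
After 1 (propagate distance d=39): x=-8.6000 theta=-0.4000
After 2 (thin lens f=-23): x=-8.6000 theta=-89/115 (≈-0.7739)
Rounded to 4 decimal places: x = -8.6000, theta = -0.7739

Answer: -8.6000 -0.7739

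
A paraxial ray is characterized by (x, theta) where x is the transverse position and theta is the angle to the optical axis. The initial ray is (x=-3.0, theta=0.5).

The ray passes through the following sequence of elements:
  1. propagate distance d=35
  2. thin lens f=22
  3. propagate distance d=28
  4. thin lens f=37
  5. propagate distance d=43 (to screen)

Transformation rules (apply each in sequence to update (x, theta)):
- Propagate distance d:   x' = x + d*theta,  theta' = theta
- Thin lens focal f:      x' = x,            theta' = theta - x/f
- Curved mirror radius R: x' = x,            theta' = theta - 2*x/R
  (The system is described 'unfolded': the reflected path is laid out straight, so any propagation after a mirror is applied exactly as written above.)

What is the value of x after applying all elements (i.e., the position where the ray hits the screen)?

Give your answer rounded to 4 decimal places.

Answer: -8.4699

Derivation:
Initial: x=-3.0000 theta=0.5000
After 1 (propagate distance d=35): x=14.5000 theta=0.5000
After 2 (thin lens f=22): x=14.5000 theta=-7/44 (≈-0.1591)
After 3 (propagate distance d=28): x=221/22 (≈10.0455) theta=-7/44 (≈-0.1591)
After 4 (thin lens f=37): x=221/22 (≈10.0455) theta=-701/1628 (≈-0.4306)
After 5 (propagate distance d=43 (to screen)): x=-13789/1628 (≈-8.4699) theta=-701/1628 (≈-0.4306)
Rounded to 4 decimal places: x = -8.4699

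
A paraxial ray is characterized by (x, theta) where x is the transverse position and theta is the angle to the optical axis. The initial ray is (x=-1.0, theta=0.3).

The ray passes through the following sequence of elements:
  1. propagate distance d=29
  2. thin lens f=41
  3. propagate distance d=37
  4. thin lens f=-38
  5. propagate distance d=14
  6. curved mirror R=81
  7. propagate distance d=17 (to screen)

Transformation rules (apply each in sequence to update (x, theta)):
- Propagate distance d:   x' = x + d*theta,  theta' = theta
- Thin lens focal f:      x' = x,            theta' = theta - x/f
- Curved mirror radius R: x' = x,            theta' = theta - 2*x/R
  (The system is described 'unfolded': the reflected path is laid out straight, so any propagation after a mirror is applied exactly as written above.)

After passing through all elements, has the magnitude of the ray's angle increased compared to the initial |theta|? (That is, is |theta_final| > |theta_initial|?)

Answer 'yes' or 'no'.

Answer: no

Derivation:
Initial: x=-1.0000 theta=0.3000
After 1 (propagate distance d=29): x=7.7000 theta=0.3000
After 2 (thin lens f=41): x=7.7000 theta=23/205 (≈0.1122)
After 3 (propagate distance d=37): x=4859/410 (≈11.8512) theta=23/205 (≈0.1122)
After 4 (thin lens f=-38): x=4859/410 (≈11.8512) theta=6607/15580 (≈0.4241)
After 5 (propagate distance d=14): x=13857/779 (≈17.7882) theta=6607/15580 (≈0.4241)
After 6 (curved mirror R=81): x=13857/779 (≈17.7882) theta=-6371/420660 (≈-0.0151)
After 7 (propagate distance d=17 (to screen)): x=7374473/420660 (≈17.5307) theta=-6371/420660 (≈-0.0151)
|theta_initial|=0.3000 |theta_final|=6371/420660 (≈0.0151) -> not increased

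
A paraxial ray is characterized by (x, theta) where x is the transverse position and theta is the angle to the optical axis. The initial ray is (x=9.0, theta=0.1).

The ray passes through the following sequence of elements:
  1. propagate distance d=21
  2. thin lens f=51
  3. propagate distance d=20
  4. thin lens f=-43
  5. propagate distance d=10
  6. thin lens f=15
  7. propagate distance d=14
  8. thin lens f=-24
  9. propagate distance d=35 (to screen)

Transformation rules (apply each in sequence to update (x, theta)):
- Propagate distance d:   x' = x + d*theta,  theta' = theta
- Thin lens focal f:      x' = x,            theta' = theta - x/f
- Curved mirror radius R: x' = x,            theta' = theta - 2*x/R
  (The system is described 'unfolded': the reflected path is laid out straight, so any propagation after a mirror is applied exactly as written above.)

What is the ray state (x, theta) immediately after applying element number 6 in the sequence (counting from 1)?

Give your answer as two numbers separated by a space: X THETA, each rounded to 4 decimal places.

Answer: 9.6048 -0.5545

Derivation:
Initial: x=9.0000 theta=0.1000
After 1 (propagate distance d=21): x=11.1000 theta=0.1000
After 2 (thin lens f=51): x=11.1000 theta=-2/17 (≈-0.1176)
After 3 (propagate distance d=20): x=1487/170 (≈8.7471) theta=-2/17 (≈-0.1176)
After 4 (thin lens f=-43): x=1487/170 (≈8.7471) theta=627/7310 (≈0.0858)
After 5 (propagate distance d=10): x=70211/7310 (≈9.6048) theta=627/7310 (≈0.0858)
After 6 (thin lens f=15): x=70211/7310 (≈9.6048) theta=-30403/54825 (≈-0.5545)
Rounded to 4 decimal places: x = 9.6048, theta = -0.5545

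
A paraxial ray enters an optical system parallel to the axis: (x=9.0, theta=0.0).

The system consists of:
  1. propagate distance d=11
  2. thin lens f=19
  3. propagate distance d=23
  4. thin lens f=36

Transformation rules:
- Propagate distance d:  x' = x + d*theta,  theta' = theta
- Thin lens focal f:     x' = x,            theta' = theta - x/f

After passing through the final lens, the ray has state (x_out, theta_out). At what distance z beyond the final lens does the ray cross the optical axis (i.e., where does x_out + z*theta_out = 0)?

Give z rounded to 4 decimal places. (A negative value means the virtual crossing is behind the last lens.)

Answer: -4.5000

Derivation:
Initial: x=9.0000 theta=0.0000
After 1 (propagate distance d=11): x=9.0000 theta=0.0000
After 2 (thin lens f=19): x=9.0000 theta=-9/19 (≈-0.4737)
After 3 (propagate distance d=23): x=-36/19 (≈-1.8947) theta=-9/19 (≈-0.4737)
After 4 (thin lens f=36): x=-36/19 (≈-1.8947) theta=-8/19 (≈-0.4211)
z_focus = -x_out/theta_out = -(-36/19)/(-8/19) = -4.5000
Rounded to 4 decimal places: z = -4.5000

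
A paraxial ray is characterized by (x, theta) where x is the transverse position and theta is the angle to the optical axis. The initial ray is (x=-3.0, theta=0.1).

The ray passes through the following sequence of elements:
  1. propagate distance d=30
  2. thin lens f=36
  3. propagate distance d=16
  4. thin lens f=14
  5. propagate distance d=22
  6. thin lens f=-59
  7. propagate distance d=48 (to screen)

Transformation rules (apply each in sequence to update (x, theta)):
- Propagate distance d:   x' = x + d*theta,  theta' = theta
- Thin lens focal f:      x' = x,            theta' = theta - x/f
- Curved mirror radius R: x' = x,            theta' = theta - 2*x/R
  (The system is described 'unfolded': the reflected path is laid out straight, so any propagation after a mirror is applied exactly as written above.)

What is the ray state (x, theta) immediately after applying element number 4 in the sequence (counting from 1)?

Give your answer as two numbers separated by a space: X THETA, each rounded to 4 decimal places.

Initial: x=-3.0000 theta=0.1000
After 1 (propagate distance d=30): x=0.0000 theta=0.1000
After 2 (thin lens f=36): x=0.0000 theta=0.1000
After 3 (propagate distance d=16): x=1.6000 theta=0.1000
After 4 (thin lens f=14): x=1.6000 theta=-1/70 (≈-0.0143)
Rounded to 4 decimal places: x = 1.6000, theta = -0.0143

Answer: 1.6000 -0.0143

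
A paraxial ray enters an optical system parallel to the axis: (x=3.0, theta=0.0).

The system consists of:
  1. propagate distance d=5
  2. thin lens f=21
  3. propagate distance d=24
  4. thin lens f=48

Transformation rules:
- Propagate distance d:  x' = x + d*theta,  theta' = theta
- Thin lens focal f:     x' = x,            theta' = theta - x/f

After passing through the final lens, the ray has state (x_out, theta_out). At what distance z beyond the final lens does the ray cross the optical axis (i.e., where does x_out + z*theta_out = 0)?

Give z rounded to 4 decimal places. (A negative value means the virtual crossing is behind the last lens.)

Initial: x=3.0000 theta=0.0000
After 1 (propagate distance d=5): x=3.0000 theta=0.0000
After 2 (thin lens f=21): x=3.0000 theta=-1/7 (≈-0.1429)
After 3 (propagate distance d=24): x=-3/7 (≈-0.4286) theta=-1/7 (≈-0.1429)
After 4 (thin lens f=48): x=-3/7 (≈-0.4286) theta=-15/112 (≈-0.1339)
z_focus = -x_out/theta_out = -(-3/7)/(-15/112) = -3.2000
Rounded to 4 decimal places: z = -3.2000

Answer: -3.2000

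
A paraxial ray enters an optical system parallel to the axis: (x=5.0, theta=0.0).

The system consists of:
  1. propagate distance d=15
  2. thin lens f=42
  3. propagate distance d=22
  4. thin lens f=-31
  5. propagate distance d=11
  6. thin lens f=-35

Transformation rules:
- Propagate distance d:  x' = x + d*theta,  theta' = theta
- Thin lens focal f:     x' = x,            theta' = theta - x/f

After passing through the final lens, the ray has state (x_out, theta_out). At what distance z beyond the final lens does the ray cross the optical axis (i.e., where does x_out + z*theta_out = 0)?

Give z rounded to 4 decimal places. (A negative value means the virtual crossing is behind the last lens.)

Answer: -153.2018

Derivation:
Initial: x=5.0000 theta=0.0000
After 1 (propagate distance d=15): x=5.0000 theta=0.0000
After 2 (thin lens f=42): x=5.0000 theta=-5/42 (≈-0.1190)
After 3 (propagate distance d=22): x=50/21 (≈2.3810) theta=-5/42 (≈-0.1190)
After 4 (thin lens f=-31): x=50/21 (≈2.3810) theta=-55/1302 (≈-0.0422)
After 5 (propagate distance d=11): x=2495/1302 (≈1.9163) theta=-55/1302 (≈-0.0422)
After 6 (thin lens f=-35): x=2495/1302 (≈1.9163) theta=19/1519 (≈0.0125)
z_focus = -x_out/theta_out = -(2495/1302)/(19/1519) = -17465/114 ≈ -153.2018
Rounded to 4 decimal places: z = -153.2018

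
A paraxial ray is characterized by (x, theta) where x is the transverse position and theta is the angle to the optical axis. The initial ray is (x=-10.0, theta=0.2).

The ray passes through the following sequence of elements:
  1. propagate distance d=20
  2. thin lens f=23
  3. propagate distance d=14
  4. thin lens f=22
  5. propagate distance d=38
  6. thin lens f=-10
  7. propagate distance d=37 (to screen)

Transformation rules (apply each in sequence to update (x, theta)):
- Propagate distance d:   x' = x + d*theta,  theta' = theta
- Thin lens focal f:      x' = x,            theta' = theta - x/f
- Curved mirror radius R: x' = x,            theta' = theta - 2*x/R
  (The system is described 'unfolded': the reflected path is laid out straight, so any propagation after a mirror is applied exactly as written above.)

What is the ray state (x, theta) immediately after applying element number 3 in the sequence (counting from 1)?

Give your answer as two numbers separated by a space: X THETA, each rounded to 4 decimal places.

Initial: x=-10.0000 theta=0.2000
After 1 (propagate distance d=20): x=-6.0000 theta=0.2000
After 2 (thin lens f=23): x=-6.0000 theta=53/115 (≈0.4609)
After 3 (propagate distance d=14): x=52/115 (≈0.4522) theta=53/115 (≈0.4609)
Rounded to 4 decimal places: x = 0.4522, theta = 0.4609

Answer: 0.4522 0.4609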